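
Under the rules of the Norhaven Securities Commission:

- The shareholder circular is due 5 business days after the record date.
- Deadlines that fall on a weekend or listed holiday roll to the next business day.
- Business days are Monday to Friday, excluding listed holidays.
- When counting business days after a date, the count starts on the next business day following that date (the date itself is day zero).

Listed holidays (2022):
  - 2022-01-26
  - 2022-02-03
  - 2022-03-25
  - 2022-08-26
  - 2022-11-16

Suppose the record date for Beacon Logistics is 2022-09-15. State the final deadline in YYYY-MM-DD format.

2022-09-22

5 business days after 2022-09-15, excluding weekends and holidays, is 2022-09-22.
2022-09-22 (Thursday) is already a business day.
The final due date is 2022-09-22.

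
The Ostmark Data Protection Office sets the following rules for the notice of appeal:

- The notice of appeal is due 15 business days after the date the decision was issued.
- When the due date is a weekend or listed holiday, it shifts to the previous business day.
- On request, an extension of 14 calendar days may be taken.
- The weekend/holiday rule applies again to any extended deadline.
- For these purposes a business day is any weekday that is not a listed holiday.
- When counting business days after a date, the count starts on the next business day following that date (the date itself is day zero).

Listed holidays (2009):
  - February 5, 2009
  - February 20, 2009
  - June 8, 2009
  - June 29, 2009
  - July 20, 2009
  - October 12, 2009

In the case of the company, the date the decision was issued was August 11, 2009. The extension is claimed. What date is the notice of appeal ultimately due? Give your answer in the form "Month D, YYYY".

Starting the day after August 11, 2009 and counting 15 business days lands on September 1, 2009.
September 1, 2009 (Tuesday) is already a business day.
The 14-calendar-day extension moves the deadline from September 1, 2009 to September 15, 2009.
Since September 15, 2009 is a Tuesday and not a holiday, the date is unchanged.
The final due date is September 15, 2009.

September 15, 2009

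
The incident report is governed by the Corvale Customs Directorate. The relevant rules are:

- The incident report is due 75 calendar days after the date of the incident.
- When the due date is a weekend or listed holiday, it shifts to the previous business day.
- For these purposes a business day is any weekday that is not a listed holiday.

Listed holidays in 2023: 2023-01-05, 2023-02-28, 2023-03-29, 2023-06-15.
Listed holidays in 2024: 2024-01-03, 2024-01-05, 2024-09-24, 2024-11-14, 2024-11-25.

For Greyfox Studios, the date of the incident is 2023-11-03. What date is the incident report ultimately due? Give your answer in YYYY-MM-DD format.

75 calendar days after 2023-11-03 is 2024-01-17.
2024-01-17 is a Wednesday and not a listed holiday, so it stands.
Final deadline: 2024-01-17.

2024-01-17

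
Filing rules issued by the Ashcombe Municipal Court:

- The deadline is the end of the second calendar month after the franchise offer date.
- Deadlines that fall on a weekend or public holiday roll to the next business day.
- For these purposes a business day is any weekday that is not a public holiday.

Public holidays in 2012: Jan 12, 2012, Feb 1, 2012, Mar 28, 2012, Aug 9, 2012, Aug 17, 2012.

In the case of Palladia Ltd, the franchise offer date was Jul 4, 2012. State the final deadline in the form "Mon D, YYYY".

Oct 1, 2012

2 months after Jul 4, 2012 falls in September 2012; the last day of that month is Sep 30, 2012.
Sep 30, 2012 is a Sunday, so it moves to the next business day, Oct 1, 2012 (Monday).
Final deadline: Oct 1, 2012.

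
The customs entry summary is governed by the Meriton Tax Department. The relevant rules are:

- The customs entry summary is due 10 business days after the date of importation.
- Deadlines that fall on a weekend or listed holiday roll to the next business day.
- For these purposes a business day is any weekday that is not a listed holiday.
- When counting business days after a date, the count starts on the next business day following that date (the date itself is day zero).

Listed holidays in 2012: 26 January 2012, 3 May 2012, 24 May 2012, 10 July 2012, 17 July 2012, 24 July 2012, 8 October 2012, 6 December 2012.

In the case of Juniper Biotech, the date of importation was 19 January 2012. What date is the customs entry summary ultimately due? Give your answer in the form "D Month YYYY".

Counting 10 business days after 19 January 2012 (skipping weekends and listed holidays) reaches 3 February 2012.
Since 3 February 2012 is a Friday and not a holiday, the date is unchanged.
Deadline: 3 February 2012.

3 February 2012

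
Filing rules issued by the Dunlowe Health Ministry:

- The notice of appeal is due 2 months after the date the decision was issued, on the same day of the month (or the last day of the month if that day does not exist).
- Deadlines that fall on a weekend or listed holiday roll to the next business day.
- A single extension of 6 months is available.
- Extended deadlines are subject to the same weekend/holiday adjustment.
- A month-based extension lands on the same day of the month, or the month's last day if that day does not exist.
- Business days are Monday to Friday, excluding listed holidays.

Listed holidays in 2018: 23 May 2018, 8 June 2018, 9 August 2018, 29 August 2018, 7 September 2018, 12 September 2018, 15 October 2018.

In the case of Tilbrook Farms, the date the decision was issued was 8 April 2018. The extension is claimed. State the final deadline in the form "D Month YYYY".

11 December 2018

2 months from 8 April 2018 is 8 June 2018.
8 June 2018 falls on a listed holiday. Rolling to the next business day gives 11 June 2018, a Monday.
Add 6 months to 11 June 2018: 11 December 2018.
11 December 2018 is a Tuesday and not a listed holiday, so it stands.
So the filing is due 11 December 2018.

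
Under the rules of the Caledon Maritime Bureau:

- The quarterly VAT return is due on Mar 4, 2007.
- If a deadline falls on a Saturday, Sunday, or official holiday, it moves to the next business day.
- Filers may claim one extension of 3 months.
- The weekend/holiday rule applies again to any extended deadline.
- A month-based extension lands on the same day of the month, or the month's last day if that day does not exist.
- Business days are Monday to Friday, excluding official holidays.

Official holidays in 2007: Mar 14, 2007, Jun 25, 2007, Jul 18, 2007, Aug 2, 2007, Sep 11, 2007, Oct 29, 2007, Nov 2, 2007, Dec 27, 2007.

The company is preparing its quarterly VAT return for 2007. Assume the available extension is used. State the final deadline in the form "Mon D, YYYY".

Start from the fixed due date, Mar 4, 2007.
Mar 4, 2007 falls on a Sunday. Rolling to the next business day gives Mar 5, 2007, a Monday.
Applying the 3 months extension: 3 months after Mar 5, 2007 is Jun 5, 2007.
Jun 5, 2007 falls on a Tuesday, which is a business day, so no adjustment is needed.
Final deadline: Jun 5, 2007.

Jun 5, 2007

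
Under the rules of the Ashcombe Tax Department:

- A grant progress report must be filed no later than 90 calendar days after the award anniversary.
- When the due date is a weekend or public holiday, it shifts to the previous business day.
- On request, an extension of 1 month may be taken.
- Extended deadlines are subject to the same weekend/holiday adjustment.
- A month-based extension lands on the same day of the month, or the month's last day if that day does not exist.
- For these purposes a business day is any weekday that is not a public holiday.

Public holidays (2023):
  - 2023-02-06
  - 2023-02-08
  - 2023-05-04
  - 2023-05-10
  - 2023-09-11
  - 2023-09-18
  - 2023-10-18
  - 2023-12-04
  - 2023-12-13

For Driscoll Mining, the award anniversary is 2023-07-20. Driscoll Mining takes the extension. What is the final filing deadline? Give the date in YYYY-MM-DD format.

2023-11-17

90 calendar days after 2023-07-20 is 2023-10-18.
2023-10-18 is a listed holiday; the preceding business day is 2023-10-17 (Tuesday).
Add 1 month to 2023-10-17: 2023-11-17.
Since 2023-11-17 is a Friday and not a holiday, the date is unchanged.
Final deadline: 2023-11-17.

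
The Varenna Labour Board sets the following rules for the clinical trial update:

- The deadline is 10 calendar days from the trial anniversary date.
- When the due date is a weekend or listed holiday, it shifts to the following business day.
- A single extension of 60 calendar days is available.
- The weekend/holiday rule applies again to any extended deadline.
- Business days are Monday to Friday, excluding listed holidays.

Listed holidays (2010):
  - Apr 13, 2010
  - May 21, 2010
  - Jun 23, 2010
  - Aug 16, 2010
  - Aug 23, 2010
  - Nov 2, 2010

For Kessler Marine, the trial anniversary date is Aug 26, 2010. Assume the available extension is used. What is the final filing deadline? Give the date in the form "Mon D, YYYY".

Nov 5, 2010

Trigger date Aug 26, 2010 + 10 calendar days = Sep 5, 2010.
Sep 5, 2010 is a Sunday, so it moves to the next business day, Sep 6, 2010 (Monday).
Applying the 60-calendar-day extension: Sep 6, 2010 + 60 days = Nov 5, 2010.
Since Nov 5, 2010 is a Friday and not a holiday, the date is unchanged.
Deadline: Nov 5, 2010.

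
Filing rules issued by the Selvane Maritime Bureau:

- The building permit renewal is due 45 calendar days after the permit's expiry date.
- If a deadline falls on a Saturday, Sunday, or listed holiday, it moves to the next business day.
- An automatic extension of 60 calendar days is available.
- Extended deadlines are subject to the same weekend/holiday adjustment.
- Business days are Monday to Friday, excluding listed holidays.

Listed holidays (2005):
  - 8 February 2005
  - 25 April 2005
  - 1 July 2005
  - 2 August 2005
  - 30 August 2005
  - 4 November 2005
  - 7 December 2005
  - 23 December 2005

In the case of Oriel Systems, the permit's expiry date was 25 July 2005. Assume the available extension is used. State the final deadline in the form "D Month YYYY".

7 November 2005

45 calendar days after 25 July 2005 is 8 September 2005.
Since 8 September 2005 is a Thursday and not a holiday, the date is unchanged.
The 60-calendar-day extension moves the deadline from 8 September 2005 to 7 November 2005.
7 November 2005 falls on a Monday, which is a business day, so no adjustment is needed.
Deadline: 7 November 2005.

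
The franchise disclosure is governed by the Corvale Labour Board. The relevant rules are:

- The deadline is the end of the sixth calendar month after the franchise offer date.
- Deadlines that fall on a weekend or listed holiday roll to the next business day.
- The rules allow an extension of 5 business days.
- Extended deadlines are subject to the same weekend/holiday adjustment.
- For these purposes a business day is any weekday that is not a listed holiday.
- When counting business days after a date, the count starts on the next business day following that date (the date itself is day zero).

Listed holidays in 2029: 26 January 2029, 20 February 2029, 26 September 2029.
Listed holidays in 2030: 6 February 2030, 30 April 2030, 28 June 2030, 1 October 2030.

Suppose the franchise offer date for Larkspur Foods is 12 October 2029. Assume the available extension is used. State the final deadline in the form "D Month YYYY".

The sixth month after 12 October 2029 is April 2030, whose last day is 30 April 2030.
30 April 2030 is a listed holiday, so it moves to the next business day, 1 May 2030 (Wednesday).
The 5-business-day extension runs from 1 May 2030 to 8 May 2030.
8 May 2030 (Wednesday) is already a business day.
The final due date is 8 May 2030.

8 May 2030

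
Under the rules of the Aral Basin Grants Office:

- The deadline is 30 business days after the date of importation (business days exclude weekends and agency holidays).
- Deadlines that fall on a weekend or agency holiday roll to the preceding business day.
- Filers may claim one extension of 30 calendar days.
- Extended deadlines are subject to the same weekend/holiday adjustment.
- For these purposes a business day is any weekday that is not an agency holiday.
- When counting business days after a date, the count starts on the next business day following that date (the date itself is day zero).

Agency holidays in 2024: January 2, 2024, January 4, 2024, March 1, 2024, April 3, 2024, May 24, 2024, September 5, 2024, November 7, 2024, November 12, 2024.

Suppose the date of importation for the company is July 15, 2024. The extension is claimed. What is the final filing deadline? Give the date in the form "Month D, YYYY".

September 25, 2024

30 business days after July 15, 2024, excluding weekends and holidays, is August 26, 2024.
August 26, 2024 falls on a Monday, which is a business day, so no adjustment is needed.
With the 30-day extension, August 26, 2024 becomes September 25, 2024.
September 25, 2024 is a Wednesday and not a listed holiday, so it stands.
Deadline: September 25, 2024.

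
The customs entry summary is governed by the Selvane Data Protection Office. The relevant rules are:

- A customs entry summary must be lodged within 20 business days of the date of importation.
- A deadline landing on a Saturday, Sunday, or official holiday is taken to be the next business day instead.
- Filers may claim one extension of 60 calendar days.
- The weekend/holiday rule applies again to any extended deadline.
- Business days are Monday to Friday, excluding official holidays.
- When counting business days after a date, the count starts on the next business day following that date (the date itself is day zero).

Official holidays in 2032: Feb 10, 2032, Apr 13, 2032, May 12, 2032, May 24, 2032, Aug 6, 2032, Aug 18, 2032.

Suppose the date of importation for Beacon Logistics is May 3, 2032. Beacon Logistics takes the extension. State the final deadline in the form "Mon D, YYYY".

Aug 2, 2032

20 business days after May 3, 2032, excluding weekends and holidays, is Jun 2, 2032.
Jun 2, 2032 (Wednesday) is already a business day.
The 60-calendar-day extension moves the deadline from Jun 2, 2032 to Aug 1, 2032.
Because Aug 1, 2032 is a Sunday, the deadline becomes Aug 2, 2032 (Monday).
The final due date is Aug 2, 2032.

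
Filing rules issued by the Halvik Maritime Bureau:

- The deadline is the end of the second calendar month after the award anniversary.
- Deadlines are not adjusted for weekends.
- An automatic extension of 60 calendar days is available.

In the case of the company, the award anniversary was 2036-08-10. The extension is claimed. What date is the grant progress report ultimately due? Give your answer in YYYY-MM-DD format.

2036-12-30

The second month after 2036-08-10 is October 2036, whose last day is 2036-10-31.
2036-10-31 falls on a Friday. The rules make no weekend/holiday allowance, so it remains 2036-10-31.
Add the 60 calendar-day extension to 2036-10-31: 2036-12-30.
No adjustment is made for weekends or holidays, so 2036-12-30 stands.
The final due date is 2036-12-30.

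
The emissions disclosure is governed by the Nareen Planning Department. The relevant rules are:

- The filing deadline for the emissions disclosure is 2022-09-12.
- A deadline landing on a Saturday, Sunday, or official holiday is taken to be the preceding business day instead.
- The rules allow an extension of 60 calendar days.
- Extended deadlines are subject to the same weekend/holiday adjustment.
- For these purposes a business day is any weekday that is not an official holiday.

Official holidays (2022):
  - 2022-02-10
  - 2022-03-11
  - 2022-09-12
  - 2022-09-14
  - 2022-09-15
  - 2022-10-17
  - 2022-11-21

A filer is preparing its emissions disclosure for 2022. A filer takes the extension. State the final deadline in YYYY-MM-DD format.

2022-11-08

Start from the fixed due date, 2022-09-12.
2022-09-12 falls on a listed holiday. Rolling to the preceding business day gives 2022-09-09, a Friday.
With the 60-day extension, 2022-09-09 becomes 2022-11-08.
2022-11-08 falls on a Tuesday, which is a business day, so no adjustment is needed.
Deadline: 2022-11-08.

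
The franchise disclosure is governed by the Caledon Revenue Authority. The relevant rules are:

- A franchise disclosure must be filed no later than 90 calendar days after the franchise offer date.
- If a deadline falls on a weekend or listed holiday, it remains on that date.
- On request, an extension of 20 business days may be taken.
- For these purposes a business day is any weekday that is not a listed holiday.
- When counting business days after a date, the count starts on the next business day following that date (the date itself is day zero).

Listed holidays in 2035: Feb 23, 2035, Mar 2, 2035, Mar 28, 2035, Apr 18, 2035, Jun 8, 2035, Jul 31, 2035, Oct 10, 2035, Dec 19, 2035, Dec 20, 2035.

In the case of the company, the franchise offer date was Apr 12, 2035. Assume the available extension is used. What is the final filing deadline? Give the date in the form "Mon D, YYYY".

Aug 9, 2035

Adding 90 calendar days to Apr 12, 2035 gives Jul 11, 2035.
Jul 11, 2035 falls on a Wednesday. The rules make no weekend/holiday allowance, so it remains Jul 11, 2035.
The 20-business-day extension runs from Jul 11, 2035 to Aug 9, 2035.
Aug 9, 2035 is a Thursday; no weekend or holiday adjustment applies.
Final deadline: Aug 9, 2035.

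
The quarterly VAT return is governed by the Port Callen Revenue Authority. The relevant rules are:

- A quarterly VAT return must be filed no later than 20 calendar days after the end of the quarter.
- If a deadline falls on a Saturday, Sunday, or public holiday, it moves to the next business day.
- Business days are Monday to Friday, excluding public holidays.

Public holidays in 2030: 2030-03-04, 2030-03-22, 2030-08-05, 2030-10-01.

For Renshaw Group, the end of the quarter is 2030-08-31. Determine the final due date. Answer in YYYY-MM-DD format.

Trigger date 2030-08-31 + 20 calendar days = 2030-09-20.
Since 2030-09-20 is a Friday and not a holiday, the date is unchanged.
So the filing is due 2030-09-20.

2030-09-20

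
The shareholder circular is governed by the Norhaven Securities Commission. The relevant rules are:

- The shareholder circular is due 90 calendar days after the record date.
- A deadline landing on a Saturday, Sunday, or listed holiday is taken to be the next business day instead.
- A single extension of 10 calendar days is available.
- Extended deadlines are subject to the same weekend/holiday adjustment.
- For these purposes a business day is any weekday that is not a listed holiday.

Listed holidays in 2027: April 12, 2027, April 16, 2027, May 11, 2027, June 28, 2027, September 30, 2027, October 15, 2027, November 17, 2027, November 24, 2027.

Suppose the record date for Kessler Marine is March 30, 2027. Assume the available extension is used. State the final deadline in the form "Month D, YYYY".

90 calendar days after March 30, 2027 is June 28, 2027.
June 28, 2027 falls on a listed holiday. Rolling to the next business day gives June 29, 2027, a Tuesday.
The 10-calendar-day extension moves the deadline from June 29, 2027 to July 9, 2027.
July 9, 2027 falls on a Friday, which is a business day, so no adjustment is needed.
Final deadline: July 9, 2027.

July 9, 2027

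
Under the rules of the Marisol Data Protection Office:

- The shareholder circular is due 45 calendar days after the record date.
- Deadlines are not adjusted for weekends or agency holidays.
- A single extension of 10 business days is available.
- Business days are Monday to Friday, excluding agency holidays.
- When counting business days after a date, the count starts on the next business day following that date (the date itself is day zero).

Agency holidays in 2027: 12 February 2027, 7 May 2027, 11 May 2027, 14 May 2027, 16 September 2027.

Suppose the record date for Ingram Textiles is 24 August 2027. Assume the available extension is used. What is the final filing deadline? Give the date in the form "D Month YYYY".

From 24 August 2027, 45 calendar days later is 8 October 2027.
8 October 2027 falls on a Friday. The rules make no weekend/holiday allowance, so it remains 8 October 2027.
Counting 10 further business days from 8 October 2027 reaches 22 October 2027.
22 October 2027 falls on a Friday. The rules make no weekend/holiday allowance, so it remains 22 October 2027.
So the filing is due 22 October 2027.

22 October 2027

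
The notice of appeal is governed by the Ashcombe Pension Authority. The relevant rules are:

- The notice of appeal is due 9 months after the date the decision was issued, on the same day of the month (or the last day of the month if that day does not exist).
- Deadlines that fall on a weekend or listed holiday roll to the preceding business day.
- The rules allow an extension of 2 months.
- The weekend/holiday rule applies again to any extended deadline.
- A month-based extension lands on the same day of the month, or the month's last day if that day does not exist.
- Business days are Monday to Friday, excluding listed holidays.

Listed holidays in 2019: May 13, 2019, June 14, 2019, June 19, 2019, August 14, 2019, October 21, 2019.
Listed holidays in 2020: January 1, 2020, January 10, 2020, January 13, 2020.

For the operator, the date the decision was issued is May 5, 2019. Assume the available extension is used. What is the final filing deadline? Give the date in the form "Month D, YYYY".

April 3, 2020

Moving 9 months forward from May 5, 2019 on the corresponding day gives February 5, 2020.
February 5, 2020 is a Wednesday and not a listed holiday, so it stands.
Applying the 2 months extension: 2 months after February 5, 2020 is April 5, 2020.
April 5, 2020 is a Sunday; the preceding business day is April 3, 2020 (Friday).
The final due date is April 3, 2020.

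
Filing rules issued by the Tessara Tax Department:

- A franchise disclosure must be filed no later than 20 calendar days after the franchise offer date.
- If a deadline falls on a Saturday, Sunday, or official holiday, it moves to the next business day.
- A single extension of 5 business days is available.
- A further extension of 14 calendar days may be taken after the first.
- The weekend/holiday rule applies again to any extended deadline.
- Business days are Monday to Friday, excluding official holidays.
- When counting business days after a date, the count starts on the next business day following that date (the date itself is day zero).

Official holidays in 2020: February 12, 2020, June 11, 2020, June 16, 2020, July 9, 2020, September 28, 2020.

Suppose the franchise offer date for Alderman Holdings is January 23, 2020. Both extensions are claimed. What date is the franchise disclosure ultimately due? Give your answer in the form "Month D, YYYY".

March 5, 2020

Trigger date January 23, 2020 + 20 calendar days = February 12, 2020.
February 12, 2020 falls on a listed holiday. Rolling to the next business day gives February 13, 2020, a Thursday.
The 5-business-day extension runs from February 13, 2020 to February 20, 2020.
Since February 20, 2020 is a Thursday and not a holiday, the date is unchanged.
Add the 14 calendar-day extension to February 20, 2020: March 5, 2020.
Since March 5, 2020 is a Thursday and not a holiday, the date is unchanged.
So the filing is due March 5, 2020.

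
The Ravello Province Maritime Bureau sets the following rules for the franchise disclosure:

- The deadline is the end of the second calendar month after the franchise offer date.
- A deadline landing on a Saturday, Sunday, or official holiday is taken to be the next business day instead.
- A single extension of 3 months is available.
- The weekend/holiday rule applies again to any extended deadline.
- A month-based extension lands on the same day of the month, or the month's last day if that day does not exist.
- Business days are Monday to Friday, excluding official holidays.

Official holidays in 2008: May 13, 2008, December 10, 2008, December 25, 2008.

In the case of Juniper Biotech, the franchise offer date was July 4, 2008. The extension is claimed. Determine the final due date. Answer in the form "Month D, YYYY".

2 months after July 4, 2008 falls in September 2008; the last day of that month is September 30, 2008.
September 30, 2008 falls on a Tuesday, which is a business day, so no adjustment is needed.
The 3 months extension carries September 30, 2008 to December 30, 2008.
December 30, 2008 is a Tuesday and not a listed holiday, so it stands.
The final due date is December 30, 2008.

December 30, 2008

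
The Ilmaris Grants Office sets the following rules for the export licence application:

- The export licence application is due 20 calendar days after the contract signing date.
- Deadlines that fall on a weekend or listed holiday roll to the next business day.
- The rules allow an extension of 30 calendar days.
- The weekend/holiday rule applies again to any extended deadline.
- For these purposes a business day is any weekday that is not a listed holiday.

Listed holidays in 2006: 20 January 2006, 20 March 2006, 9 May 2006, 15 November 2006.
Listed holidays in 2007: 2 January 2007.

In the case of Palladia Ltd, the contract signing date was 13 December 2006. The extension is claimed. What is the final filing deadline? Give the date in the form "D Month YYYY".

2 February 2007

Adding 20 calendar days to 13 December 2006 gives 2 January 2007.
2 January 2007 falls on a listed holiday. Rolling to the next business day gives 3 January 2007, a Wednesday.
The 30-calendar-day extension moves the deadline from 3 January 2007 to 2 February 2007.
2 February 2007 (Friday) is already a business day.
Deadline: 2 February 2007.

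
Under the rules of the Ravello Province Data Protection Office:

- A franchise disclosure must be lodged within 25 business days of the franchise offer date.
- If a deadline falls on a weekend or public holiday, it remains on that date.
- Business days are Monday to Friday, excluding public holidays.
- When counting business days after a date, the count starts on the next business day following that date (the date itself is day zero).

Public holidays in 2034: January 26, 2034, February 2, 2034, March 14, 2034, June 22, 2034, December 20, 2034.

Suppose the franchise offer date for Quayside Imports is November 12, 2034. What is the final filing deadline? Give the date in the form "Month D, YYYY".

December 15, 2034

Starting the day after November 12, 2034 and counting 25 business days lands on December 15, 2034.
December 15, 2034 is a Friday; no weekend or holiday adjustment applies.
Deadline: December 15, 2034.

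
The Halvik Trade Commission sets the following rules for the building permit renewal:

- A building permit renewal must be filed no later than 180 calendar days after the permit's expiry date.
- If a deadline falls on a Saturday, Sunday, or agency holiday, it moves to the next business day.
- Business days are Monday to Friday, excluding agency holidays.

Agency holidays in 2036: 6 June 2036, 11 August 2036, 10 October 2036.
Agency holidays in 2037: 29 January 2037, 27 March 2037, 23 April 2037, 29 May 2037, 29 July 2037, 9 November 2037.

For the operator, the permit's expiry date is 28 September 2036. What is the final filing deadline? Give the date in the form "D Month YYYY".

180 calendar days after 28 September 2036 is 27 March 2037.
27 March 2037 is a listed holiday, so it moves to the next business day, 30 March 2037 (Monday).
Deadline: 30 March 2037.

30 March 2037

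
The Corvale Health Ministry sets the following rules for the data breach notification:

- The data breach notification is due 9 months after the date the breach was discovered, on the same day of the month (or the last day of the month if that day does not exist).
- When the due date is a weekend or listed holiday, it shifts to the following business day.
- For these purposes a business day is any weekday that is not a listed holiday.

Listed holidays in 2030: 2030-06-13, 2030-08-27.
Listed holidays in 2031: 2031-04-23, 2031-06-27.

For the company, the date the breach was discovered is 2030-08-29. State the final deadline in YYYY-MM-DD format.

Moving 9 months forward from 2030-08-29 on the corresponding day gives 2031-05-29.
2031-05-29 is a Thursday and not a listed holiday, so it stands.
Final deadline: 2031-05-29.

2031-05-29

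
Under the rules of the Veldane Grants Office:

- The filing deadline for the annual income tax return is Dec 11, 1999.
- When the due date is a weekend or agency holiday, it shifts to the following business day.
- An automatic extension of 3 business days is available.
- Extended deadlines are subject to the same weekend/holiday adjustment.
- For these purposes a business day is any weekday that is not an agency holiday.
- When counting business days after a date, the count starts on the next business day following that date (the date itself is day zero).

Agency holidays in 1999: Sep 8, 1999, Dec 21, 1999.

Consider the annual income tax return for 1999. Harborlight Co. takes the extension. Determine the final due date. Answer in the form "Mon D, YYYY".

The statutory due date is Dec 11, 1999.
Dec 11, 1999 is a Saturday, so it moves to the next business day, Dec 13, 1999 (Monday).
The 3-business-day extension runs from Dec 13, 1999 to Dec 16, 1999.
Dec 16, 1999 (Thursday) is already a business day.
So the filing is due Dec 16, 1999.

Dec 16, 1999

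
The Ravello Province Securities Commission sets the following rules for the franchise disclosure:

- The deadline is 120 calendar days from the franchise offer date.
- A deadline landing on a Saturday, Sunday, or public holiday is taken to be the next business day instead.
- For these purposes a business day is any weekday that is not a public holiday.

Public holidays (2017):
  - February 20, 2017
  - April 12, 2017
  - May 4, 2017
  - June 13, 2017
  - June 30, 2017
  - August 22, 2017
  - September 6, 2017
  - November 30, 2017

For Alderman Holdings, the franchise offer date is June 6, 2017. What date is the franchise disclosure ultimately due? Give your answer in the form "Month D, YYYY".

From June 6, 2017, 120 calendar days later is October 4, 2017.
Since October 4, 2017 is a Wednesday and not a holiday, the date is unchanged.
Final deadline: October 4, 2017.

October 4, 2017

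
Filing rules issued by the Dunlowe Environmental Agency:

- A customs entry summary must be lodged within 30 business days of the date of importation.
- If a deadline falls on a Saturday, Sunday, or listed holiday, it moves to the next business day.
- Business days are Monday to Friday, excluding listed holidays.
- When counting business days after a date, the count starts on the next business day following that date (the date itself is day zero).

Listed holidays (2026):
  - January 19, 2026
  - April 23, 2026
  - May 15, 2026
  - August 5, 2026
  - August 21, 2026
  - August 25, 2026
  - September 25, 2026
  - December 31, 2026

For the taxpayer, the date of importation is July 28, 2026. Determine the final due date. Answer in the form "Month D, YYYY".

30 business days after July 28, 2026, excluding weekends and holidays, is September 11, 2026.
Since September 11, 2026 is a Friday and not a holiday, the date is unchanged.
The final due date is September 11, 2026.

September 11, 2026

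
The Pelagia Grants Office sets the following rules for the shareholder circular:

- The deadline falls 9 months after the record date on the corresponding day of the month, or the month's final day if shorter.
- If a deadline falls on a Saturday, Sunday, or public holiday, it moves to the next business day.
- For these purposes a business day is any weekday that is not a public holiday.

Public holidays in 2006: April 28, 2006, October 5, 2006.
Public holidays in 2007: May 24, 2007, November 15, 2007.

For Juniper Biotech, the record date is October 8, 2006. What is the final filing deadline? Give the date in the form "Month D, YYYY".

July 9, 2007

9 months from October 8, 2006 is July 8, 2007.
July 8, 2007 falls on a Sunday. Rolling to the next business day gives July 9, 2007, a Monday.
So the filing is due July 9, 2007.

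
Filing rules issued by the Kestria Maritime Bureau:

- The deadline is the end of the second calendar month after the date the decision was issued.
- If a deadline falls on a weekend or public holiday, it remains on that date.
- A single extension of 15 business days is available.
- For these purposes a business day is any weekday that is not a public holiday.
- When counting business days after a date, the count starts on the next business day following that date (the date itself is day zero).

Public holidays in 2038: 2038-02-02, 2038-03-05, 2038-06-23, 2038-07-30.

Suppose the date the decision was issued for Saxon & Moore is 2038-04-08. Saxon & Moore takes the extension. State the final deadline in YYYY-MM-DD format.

2038-07-21

2 months after 2038-04-08 falls in June 2038; the last day of that month is 2038-06-30.
No adjustment is made for weekends or holidays, so 2038-06-30 stands.
Counting 15 further business days from 2038-06-30 reaches 2038-07-21.
No adjustment is made for weekends or holidays, so 2038-07-21 stands.
So the filing is due 2038-07-21.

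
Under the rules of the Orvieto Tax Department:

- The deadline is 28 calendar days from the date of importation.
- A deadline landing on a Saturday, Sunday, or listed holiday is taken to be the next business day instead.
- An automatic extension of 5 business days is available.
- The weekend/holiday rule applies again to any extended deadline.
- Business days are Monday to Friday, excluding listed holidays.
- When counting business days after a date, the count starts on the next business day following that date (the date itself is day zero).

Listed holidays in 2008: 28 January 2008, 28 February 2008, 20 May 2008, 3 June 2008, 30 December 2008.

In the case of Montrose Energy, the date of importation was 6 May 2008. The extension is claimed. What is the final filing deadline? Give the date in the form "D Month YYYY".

11 June 2008

Trigger date 6 May 2008 + 28 calendar days = 3 June 2008.
3 June 2008 is a listed holiday; the next business day is 4 June 2008 (Wednesday).
The 5-business-day extension runs from 4 June 2008 to 11 June 2008.
Since 11 June 2008 is a Wednesday and not a holiday, the date is unchanged.
The final due date is 11 June 2008.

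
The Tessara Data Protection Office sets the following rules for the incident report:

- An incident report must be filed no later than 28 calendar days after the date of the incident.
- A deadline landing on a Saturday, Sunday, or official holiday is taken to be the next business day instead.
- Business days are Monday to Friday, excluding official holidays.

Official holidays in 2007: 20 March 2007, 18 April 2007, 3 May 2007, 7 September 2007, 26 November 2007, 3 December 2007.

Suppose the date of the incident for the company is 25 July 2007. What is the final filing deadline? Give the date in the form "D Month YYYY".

28 calendar days after 25 July 2007 is 22 August 2007.
Since 22 August 2007 is a Wednesday and not a holiday, the date is unchanged.
The final due date is 22 August 2007.

22 August 2007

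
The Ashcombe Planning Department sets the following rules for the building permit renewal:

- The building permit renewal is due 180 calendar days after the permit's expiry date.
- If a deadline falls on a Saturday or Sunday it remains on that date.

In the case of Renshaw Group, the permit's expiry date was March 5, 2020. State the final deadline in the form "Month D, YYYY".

September 1, 2020

Trigger date March 5, 2020 + 180 calendar days = September 1, 2020.
September 1, 2020 is a Tuesday; no weekend or holiday adjustment applies.
So the filing is due September 1, 2020.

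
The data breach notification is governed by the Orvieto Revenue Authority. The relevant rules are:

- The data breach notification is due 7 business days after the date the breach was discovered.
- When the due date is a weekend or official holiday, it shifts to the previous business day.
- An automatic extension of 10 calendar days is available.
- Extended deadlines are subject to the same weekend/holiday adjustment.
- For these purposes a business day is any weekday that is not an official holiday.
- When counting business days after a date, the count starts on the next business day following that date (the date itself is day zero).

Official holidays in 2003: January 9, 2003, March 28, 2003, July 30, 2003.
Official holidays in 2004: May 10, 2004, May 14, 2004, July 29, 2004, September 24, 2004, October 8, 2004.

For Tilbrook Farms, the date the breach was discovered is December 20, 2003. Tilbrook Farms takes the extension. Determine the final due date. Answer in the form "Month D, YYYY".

7 business days after December 20, 2003, excluding weekends and holidays, is December 30, 2003.
December 30, 2003 (Tuesday) is already a business day.
With the 10-day extension, December 30, 2003 becomes January 9, 2004.
January 9, 2004 (Friday) is already a business day.
Final deadline: January 9, 2004.

January 9, 2004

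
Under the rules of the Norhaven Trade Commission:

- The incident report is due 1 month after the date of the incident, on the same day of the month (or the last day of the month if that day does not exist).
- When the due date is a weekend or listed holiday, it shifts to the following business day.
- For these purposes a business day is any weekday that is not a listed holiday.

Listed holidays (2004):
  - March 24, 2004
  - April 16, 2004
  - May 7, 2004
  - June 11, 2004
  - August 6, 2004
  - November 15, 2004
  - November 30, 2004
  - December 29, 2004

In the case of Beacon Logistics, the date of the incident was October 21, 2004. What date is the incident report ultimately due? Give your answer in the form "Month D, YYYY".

November 22, 2004

1 month from October 21, 2004 is November 21, 2004.
November 21, 2004 is a Sunday; the next business day is November 22, 2004 (Monday).
So the filing is due November 22, 2004.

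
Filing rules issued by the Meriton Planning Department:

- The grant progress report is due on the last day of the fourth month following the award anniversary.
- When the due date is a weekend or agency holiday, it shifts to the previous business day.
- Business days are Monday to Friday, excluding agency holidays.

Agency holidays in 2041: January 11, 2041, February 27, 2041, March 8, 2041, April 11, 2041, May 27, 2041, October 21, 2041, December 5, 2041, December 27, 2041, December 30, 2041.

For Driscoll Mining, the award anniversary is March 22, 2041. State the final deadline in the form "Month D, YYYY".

4 months after March 22, 2041 is July 2041; that month ends on July 31, 2041.
July 31, 2041 (Wednesday) is already a business day.
Final deadline: July 31, 2041.

July 31, 2041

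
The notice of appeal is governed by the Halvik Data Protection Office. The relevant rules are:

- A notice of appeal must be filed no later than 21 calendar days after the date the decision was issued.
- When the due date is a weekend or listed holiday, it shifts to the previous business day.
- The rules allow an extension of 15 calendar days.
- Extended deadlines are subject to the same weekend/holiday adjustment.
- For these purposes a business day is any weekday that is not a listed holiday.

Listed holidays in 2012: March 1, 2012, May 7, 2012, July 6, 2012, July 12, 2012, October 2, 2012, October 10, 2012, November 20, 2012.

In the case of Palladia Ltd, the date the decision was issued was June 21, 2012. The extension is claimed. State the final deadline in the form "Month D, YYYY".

From June 21, 2012, 21 calendar days later is July 12, 2012.
July 12, 2012 is a listed holiday; the preceding business day is July 11, 2012 (Wednesday).
Applying the 15-calendar-day extension: July 11, 2012 + 15 days = July 26, 2012.
July 26, 2012 falls on a Thursday, which is a business day, so no adjustment is needed.
So the filing is due July 26, 2012.

July 26, 2012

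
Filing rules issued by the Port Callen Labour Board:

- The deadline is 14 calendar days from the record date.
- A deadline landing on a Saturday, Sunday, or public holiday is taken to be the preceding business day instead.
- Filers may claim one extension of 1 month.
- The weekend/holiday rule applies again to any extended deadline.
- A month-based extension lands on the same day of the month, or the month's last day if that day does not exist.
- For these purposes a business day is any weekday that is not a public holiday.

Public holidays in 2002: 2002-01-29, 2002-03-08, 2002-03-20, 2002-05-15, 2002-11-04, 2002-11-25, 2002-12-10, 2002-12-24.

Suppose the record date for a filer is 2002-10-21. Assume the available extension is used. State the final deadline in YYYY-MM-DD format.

Adding 14 calendar days to 2002-10-21 gives 2002-11-04.
2002-11-04 falls on a listed holiday. Rolling to the preceding business day gives 2002-11-01, a Friday.
Applying the 1 month extension: 1 month after 2002-11-01 is 2002-12-01.
2002-12-01 is a Sunday, so it moves to the preceding business day, 2002-11-29 (Friday).
The final due date is 2002-11-29.

2002-11-29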